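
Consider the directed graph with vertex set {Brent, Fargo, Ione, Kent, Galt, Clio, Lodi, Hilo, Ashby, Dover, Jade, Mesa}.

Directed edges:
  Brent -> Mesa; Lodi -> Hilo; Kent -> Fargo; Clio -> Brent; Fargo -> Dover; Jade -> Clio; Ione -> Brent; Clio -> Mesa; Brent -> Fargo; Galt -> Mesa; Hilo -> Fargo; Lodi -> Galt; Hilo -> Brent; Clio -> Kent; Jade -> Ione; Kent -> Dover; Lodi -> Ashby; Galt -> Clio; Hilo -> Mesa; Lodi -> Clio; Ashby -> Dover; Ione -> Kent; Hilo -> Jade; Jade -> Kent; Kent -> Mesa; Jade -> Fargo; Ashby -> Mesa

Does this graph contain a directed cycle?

No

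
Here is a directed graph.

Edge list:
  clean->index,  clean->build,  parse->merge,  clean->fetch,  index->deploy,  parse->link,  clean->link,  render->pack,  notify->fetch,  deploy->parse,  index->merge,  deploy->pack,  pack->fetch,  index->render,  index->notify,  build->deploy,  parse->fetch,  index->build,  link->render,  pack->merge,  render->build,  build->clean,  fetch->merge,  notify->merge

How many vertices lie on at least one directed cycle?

7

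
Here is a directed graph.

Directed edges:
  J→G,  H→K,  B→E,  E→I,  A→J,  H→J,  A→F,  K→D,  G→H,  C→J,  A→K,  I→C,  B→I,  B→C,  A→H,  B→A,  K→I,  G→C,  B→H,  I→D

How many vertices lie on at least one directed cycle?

6

A vertex is on a directed cycle iff it belongs to a strongly connected component of size ≥ 2 (or has a self-loop).
The vertices on cycles are {C, G, H, I, J, K} — 6 in total.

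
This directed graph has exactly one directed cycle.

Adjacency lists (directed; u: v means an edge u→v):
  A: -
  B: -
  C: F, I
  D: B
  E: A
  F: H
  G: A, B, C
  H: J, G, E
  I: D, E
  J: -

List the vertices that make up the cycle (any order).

C, F, G, H

DFS with gray/black marking from C:
C gray
  F gray
    H gray
      J gray
      J black
      G gray
        A gray
        A black
        B gray
        B black
        G→C: C is gray → back edge
Back edge closes the cycle C → F → H → G → C; its vertices are {C, F, G, H}.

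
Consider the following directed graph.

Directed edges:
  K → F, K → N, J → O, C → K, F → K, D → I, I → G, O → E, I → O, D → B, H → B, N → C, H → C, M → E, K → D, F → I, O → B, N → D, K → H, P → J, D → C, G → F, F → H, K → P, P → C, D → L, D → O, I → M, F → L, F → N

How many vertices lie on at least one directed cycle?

A vertex is on a directed cycle iff it belongs to a strongly connected component of size ≥ 2 (or has a self-loop).
The vertices on cycles are {C, D, F, G, H, I, K, N, P} — 9 in total.

9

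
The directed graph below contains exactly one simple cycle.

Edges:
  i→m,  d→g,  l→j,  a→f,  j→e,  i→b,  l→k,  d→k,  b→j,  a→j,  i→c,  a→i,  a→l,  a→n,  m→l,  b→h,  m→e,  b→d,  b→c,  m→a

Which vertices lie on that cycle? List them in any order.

a, i, m

DFS with gray/black marking from i:
i gray
  m gray
    l gray
      k gray
      k black
      j gray
        e gray
        e black
      j black
    l black
    a gray
      a→j: j black — skip
      a→l: l black — skip
      n gray
      n black
      f gray
      f black
      a→i: i is gray → back edge
Back edge closes the cycle i → m → a → i; its vertices are {a, i, m}.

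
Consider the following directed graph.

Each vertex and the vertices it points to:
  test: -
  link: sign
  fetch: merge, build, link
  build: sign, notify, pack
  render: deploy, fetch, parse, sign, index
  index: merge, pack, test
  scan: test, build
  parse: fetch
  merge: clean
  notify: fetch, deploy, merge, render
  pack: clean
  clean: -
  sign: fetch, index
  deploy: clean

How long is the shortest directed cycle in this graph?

3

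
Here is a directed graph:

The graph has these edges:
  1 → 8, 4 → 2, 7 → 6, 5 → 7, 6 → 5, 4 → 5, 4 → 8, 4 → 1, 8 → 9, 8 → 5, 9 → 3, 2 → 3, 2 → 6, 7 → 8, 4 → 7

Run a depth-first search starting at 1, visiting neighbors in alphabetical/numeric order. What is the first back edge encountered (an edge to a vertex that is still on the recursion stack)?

DFS from 1 (visiting neighbors in alphabetical/numeric order); mark gray on enter, black on exit:
1 gray
  8 gray
    5 gray
      7 gray
        6 gray
          6→5: 5 is gray → back edge
First back edge: 6 → 5.

6→5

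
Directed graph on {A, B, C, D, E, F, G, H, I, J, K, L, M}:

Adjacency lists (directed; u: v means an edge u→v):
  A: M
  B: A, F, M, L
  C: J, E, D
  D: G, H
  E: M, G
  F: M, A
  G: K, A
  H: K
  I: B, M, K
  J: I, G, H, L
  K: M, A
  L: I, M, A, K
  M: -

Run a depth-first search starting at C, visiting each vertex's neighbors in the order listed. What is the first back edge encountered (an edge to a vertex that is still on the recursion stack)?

L→I

DFS from C (visiting each vertex's neighbors in the order listed); mark gray on enter, black on exit:
C gray
  J gray
    I gray
      B gray
        A gray
          M gray
          M black
        A black
        F gray
          F→M: M black — skip
          F→A: A black — skip
        F black
        B→M: M black — skip
        L gray
          L→I: I is gray → back edge
First back edge: L → I.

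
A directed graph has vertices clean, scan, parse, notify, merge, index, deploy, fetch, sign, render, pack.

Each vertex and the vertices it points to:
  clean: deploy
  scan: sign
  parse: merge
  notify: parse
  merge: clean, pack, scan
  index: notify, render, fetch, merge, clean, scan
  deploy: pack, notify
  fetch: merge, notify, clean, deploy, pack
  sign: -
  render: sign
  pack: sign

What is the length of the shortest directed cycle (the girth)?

5

For each vertex v, BFS finds the shortest path from v back to v.
The shortest such closed walk is notify → parse → merge → clean → deploy → notify, length 5.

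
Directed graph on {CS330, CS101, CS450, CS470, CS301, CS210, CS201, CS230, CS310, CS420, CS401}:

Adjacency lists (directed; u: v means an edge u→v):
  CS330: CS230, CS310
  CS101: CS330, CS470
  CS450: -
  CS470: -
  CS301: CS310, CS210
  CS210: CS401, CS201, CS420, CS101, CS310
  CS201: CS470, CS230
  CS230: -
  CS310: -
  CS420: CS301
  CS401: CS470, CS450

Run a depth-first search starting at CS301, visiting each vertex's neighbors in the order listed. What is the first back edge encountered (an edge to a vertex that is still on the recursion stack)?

CS420→CS301

DFS from CS301 (visiting each vertex's neighbors in the order listed); mark gray on enter, black on exit:
CS301 gray
  CS310 gray
  CS310 black
  CS210 gray
    CS401 gray
      CS470 gray
      CS470 black
      CS450 gray
      CS450 black
    CS401 black
    CS201 gray
      CS201→CS470: CS470 black — skip
      CS230 gray
      CS230 black
    CS201 black
    CS420 gray
      CS420→CS301: CS301 is gray → back edge
First back edge: CS420 → CS301.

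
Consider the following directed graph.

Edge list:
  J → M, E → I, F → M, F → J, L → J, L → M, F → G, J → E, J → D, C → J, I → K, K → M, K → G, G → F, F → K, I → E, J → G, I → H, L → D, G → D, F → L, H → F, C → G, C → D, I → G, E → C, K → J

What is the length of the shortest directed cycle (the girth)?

For each vertex v, BFS finds the shortest path from v back to v.
The shortest such closed walk is I → E → I, length 2.

2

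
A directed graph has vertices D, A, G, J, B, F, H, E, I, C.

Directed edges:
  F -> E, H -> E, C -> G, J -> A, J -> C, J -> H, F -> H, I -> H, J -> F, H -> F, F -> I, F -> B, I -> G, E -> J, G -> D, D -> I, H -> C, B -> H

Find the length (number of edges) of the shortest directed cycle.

For each vertex v, BFS finds the shortest path from v back to v.
The shortest such closed walk is F → H → F, length 2.

2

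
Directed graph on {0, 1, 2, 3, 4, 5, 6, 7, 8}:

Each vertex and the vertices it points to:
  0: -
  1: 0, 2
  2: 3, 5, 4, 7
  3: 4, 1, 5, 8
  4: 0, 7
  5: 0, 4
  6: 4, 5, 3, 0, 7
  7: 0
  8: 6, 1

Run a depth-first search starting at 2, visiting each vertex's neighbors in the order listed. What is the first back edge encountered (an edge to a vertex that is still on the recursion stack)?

1->2

DFS from 2 (visiting each vertex's neighbors in the order listed); mark gray on enter, black on exit:
2 gray
  3 gray
    4 gray
      0 gray
      0 black
      7 gray
        7→0: 0 black — skip
      7 black
    4 black
    1 gray
      1→0: 0 black — skip
      1→2: 2 is gray → back edge
First back edge: 1 → 2.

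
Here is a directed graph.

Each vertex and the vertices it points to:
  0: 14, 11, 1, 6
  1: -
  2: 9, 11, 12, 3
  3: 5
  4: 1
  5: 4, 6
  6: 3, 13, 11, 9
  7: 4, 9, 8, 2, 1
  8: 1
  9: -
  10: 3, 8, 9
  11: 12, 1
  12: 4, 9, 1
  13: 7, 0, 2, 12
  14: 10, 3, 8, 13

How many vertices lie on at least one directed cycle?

A vertex is on a directed cycle iff it belongs to a strongly connected component of size ≥ 2 (or has a self-loop).
The vertices on cycles are {0, 2, 3, 5, 6, 7, 10, 13, 14} — 9 in total.

9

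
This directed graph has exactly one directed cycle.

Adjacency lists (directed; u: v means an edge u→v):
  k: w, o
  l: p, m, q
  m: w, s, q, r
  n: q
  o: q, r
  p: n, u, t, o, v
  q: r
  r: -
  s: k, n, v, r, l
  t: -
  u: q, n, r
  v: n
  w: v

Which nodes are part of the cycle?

DFS with gray/black marking from l:
l gray
  p gray
    n gray
      q gray
        r gray
        r black
      q black
    n black
    u gray
      u→q: q black — skip
      u→n: n black — skip
      u→r: r black — skip
    u black
    t gray
    t black
    o gray
      o→q: q black — skip
      o→r: r black — skip
    o black
    v gray
      v→n: n black — skip
    v black
  p black
  m gray
    w gray
      w→v: v black — skip
    w black
    s gray
      k gray
        k→w: w black — skip
        k→o: o black — skip
      k black
      s→n: n black — skip
      s→v: v black — skip
      s→r: r black — skip
      s→l: l is gray → back edge
Back edge closes the cycle l → m → s → l; its vertices are {l, m, s}.

l, m, s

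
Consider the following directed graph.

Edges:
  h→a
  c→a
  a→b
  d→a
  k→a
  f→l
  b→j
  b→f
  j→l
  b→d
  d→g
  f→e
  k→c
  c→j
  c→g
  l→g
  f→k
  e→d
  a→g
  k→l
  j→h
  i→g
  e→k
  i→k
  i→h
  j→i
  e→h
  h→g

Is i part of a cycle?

Yes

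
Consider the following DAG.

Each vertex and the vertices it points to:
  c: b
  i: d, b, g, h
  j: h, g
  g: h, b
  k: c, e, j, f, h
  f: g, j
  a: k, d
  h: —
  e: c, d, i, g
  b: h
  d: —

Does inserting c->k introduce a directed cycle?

Yes

Adding c→k creates a cycle iff k can already reach c.
Path from k: k → c.
So k → … → c → k is a cycle.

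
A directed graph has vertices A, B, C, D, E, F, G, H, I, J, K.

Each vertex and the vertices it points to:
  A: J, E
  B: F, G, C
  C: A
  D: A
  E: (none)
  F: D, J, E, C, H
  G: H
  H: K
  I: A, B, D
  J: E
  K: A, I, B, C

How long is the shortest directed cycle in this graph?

For each vertex v, BFS finds the shortest path from v back to v.
The shortest such closed walk is K → B → F → H → K, length 4.

4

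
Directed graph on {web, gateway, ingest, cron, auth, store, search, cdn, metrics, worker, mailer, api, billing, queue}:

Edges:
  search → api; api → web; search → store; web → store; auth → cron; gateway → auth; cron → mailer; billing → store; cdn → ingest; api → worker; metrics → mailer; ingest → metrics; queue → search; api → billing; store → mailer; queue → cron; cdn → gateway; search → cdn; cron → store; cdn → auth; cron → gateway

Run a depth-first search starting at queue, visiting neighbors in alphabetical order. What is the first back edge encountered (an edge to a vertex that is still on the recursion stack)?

DFS from queue (visiting neighbors in alphabetical order); mark gray on enter, black on exit:
queue gray
  cron gray
    gateway gray
      auth gray
        auth→cron: cron is gray → back edge
First back edge: auth → cron.

auth->cron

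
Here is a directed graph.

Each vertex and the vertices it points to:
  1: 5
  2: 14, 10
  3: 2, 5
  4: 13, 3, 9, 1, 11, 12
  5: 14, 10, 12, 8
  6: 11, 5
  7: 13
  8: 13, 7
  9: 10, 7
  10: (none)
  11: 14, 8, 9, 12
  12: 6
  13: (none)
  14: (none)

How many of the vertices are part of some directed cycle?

4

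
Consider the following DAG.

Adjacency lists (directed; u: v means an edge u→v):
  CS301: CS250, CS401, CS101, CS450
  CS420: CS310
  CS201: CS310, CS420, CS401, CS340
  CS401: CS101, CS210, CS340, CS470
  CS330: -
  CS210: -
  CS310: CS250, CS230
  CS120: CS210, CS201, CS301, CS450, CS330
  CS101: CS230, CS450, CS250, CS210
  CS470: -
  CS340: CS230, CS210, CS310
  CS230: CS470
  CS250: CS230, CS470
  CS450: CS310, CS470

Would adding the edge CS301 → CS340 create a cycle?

No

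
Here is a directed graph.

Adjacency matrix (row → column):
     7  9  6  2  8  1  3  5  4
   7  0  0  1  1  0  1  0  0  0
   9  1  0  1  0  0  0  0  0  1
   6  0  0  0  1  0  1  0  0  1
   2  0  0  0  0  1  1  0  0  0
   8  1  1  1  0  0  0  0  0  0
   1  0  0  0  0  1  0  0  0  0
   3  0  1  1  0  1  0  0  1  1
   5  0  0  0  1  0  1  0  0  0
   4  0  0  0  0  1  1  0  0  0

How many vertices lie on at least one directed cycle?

7

A vertex is on a directed cycle iff it belongs to a strongly connected component of size ≥ 2 (or has a self-loop).
The vertices on cycles are {1, 2, 4, 6, 7, 8, 9} — 7 in total.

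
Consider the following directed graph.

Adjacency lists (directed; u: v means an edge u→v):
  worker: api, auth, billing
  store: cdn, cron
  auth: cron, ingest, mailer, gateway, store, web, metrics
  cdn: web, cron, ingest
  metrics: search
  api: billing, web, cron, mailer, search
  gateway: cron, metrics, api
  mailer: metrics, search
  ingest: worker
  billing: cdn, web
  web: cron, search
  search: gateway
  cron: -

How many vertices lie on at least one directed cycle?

12

A vertex is on a directed cycle iff it belongs to a strongly connected component of size ≥ 2 (or has a self-loop).
The vertices on cycles are {api, cdn, web, auth, store, ingest, mailer, search, worker, billing, gateway, metrics} — 12 in total.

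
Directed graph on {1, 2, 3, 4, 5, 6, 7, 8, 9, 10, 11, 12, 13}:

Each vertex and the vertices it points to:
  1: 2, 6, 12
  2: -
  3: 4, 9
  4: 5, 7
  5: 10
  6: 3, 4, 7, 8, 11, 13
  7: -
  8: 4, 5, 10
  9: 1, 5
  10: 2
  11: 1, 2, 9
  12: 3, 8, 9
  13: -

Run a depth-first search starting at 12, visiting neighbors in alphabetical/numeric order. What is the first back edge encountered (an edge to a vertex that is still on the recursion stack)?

DFS from 12 (visiting neighbors in alphabetical/numeric order); mark gray on enter, black on exit:
12 gray
  3 gray
    4 gray
      5 gray
        10 gray
          2 gray
          2 black
        10 black
      5 black
      7 gray
      7 black
    4 black
    9 gray
      1 gray
        1→2: 2 black — skip
        6 gray
          6→3: 3 is gray → back edge
First back edge: 6 → 3.

6->3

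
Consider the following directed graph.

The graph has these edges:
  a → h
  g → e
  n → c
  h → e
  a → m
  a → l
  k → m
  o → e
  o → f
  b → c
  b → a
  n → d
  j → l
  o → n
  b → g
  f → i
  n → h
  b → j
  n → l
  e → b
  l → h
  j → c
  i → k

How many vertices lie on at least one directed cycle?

7

A vertex is on a directed cycle iff it belongs to a strongly connected component of size ≥ 2 (or has a self-loop).
The vertices on cycles are {a, b, e, g, h, j, l} — 7 in total.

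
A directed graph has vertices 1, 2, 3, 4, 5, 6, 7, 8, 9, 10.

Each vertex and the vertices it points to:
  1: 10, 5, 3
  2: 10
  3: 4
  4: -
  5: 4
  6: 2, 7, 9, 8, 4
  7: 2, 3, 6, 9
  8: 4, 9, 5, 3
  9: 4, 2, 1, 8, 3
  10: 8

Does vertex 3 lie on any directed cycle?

3 lies on a cycle iff there is a path from 3 back to itself.
Exploring from 3, it never reaches itself; equivalently, its strongly connected component is a singleton.

No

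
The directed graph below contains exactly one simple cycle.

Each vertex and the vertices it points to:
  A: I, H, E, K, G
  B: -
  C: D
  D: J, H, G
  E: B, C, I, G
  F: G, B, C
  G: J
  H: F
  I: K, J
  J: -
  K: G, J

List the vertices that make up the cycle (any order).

DFS with gray/black marking from H:
H gray
  F gray
    G gray
      J gray
      J black
    G black
    B gray
    B black
    C gray
      D gray
        D→J: J black — skip
        D→H: H is gray → back edge
Back edge closes the cycle H → F → C → D → H; its vertices are {C, D, F, H}.

C, D, F, H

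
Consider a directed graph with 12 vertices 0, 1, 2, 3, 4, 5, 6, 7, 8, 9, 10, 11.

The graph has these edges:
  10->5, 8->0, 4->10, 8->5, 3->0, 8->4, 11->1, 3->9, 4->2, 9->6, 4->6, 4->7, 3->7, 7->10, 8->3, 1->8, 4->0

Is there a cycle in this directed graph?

DFS with white/gray/black marking, starting from 6:
6 gray
6 black
0 gray
0 black
1 gray
  8 gray
    8→0: 0 black — skip
    4 gray
      10 gray
        5 gray
        5 black
      10 black
      4→6: 6 black — skip
      2 gray
      2 black
      7 gray
        7→10: 10 black — skip
      7 black
      4→0: 0 black — skip
    4 black
    3 gray
      3→7: 7 black — skip
      9 gray
        9→6: 6 black — skip
      9 black
      3→0: 0 black — skip
    3 black
    8→5: 5 black — skip
  8 black
1 black
11 gray
  11→1: 1 black — skip
11 black
Every edge goes to a white or black vertex — no back edge, so the graph is acyclic.

No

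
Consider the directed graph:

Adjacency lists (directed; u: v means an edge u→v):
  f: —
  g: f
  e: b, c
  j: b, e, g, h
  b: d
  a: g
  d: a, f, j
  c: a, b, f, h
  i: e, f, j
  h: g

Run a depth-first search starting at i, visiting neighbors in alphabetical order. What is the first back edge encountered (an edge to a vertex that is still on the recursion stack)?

j→b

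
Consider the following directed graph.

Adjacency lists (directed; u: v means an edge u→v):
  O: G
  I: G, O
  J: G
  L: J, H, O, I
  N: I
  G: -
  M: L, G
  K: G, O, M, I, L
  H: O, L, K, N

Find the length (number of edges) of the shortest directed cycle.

2

For each vertex v, BFS finds the shortest path from v back to v.
The shortest such closed walk is L → H → L, length 2.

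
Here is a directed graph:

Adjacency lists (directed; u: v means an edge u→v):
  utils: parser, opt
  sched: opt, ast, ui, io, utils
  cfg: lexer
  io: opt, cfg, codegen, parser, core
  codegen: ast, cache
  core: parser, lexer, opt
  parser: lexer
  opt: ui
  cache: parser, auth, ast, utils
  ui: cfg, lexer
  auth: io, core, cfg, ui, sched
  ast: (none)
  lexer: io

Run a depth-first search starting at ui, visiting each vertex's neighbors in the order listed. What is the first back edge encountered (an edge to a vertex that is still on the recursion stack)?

DFS from ui (visiting each vertex's neighbors in the order listed); mark gray on enter, black on exit:
ui gray
  cfg gray
    lexer gray
      io gray
        opt gray
          opt→ui: ui is gray → back edge
First back edge: opt → ui.

opt->ui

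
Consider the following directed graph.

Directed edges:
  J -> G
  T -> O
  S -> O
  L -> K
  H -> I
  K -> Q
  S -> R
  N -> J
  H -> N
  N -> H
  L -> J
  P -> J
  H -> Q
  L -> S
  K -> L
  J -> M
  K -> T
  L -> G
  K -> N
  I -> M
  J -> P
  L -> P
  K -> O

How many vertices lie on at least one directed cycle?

A vertex is on a directed cycle iff it belongs to a strongly connected component of size ≥ 2 (or has a self-loop).
The vertices on cycles are {H, J, K, L, N, P} — 6 in total.

6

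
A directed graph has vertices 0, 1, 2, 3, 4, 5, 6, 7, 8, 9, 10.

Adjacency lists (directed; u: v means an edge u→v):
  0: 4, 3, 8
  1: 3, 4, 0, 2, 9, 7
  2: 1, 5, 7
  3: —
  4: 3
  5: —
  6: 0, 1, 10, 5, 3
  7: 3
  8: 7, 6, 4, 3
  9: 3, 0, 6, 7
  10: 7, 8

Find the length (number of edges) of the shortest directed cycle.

For each vertex v, BFS finds the shortest path from v back to v.
The shortest such closed walk is 1 → 2 → 1, length 2.

2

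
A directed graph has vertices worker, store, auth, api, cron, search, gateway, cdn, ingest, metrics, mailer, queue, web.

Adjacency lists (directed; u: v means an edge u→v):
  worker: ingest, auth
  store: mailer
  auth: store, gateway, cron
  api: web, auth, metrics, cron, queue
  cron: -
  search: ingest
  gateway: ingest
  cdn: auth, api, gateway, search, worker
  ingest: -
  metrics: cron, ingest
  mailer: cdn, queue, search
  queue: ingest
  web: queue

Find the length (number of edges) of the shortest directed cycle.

4

For each vertex v, BFS finds the shortest path from v back to v.
The shortest such closed walk is cdn → auth → store → mailer → cdn, length 4.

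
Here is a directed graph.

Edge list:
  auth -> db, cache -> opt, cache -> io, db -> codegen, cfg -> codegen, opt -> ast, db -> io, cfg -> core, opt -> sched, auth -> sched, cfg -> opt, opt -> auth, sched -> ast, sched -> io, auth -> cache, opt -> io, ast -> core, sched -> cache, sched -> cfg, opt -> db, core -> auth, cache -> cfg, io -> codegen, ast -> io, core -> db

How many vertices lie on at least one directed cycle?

7

A vertex is on a directed cycle iff it belongs to a strongly connected component of size ≥ 2 (or has a self-loop).
The vertices on cycles are {ast, cfg, opt, auth, core, cache, sched} — 7 in total.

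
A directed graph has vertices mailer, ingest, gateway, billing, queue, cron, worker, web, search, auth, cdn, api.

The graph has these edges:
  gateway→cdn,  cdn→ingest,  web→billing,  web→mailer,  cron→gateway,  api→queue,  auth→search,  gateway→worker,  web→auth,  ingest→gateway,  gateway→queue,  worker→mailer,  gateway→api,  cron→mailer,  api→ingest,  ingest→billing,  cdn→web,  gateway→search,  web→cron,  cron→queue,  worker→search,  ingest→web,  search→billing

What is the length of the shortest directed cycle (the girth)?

3

For each vertex v, BFS finds the shortest path from v back to v.
The shortest such closed walk is gateway → cdn → ingest → gateway, length 3.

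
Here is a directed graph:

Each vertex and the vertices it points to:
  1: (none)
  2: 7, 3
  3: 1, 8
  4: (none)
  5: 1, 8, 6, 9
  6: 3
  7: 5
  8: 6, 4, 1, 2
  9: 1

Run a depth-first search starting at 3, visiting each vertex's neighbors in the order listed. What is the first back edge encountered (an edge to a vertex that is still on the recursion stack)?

6→3

DFS from 3 (visiting each vertex's neighbors in the order listed); mark gray on enter, black on exit:
3 gray
  1 gray
  1 black
  8 gray
    6 gray
      6→3: 3 is gray → back edge
First back edge: 6 → 3.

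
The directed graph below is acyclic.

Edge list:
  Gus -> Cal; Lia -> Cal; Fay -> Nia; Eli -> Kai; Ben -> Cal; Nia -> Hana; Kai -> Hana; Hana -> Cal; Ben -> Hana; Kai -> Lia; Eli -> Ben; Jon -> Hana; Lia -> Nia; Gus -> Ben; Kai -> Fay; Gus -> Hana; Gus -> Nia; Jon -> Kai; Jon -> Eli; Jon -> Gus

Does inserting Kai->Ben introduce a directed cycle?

No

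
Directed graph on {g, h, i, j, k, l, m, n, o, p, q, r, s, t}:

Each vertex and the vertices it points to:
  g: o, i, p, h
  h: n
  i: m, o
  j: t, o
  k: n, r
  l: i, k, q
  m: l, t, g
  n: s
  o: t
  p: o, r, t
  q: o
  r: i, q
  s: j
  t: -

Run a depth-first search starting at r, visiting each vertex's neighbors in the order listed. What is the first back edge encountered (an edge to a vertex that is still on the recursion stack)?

DFS from r (visiting each vertex's neighbors in the order listed); mark gray on enter, black on exit:
r gray
  i gray
    m gray
      l gray
        l→i: i is gray → back edge
First back edge: l → i.

l->i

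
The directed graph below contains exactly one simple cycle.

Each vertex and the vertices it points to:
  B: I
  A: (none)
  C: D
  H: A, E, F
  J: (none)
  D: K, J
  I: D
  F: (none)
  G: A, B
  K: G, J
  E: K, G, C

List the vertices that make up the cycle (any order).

DFS with gray/black marking from K:
K gray
  G gray
    A gray
    A black
    B gray
      I gray
        D gray
          D→K: K is gray → back edge
Back edge closes the cycle K → G → B → I → D → K; its vertices are {B, D, G, I, K}.

B, D, G, I, K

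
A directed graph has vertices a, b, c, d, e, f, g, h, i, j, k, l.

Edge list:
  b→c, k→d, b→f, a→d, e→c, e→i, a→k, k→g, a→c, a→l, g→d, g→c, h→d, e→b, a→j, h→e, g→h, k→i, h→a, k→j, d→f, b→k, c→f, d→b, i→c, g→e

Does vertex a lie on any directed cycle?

Yes

a is on a cycle iff a can reach itself via ≥1 edge.
a → k → g → h → a — yes.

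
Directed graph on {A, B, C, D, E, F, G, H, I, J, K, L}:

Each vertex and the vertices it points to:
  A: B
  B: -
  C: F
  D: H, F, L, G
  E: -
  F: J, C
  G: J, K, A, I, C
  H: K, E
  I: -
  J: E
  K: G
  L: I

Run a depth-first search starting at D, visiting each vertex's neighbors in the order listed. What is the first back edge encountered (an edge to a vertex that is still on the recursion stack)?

G→K

DFS from D (visiting each vertex's neighbors in the order listed); mark gray on enter, black on exit:
D gray
  H gray
    K gray
      G gray
        J gray
          E gray
          E black
        J black
        G→K: K is gray → back edge
First back edge: G → K.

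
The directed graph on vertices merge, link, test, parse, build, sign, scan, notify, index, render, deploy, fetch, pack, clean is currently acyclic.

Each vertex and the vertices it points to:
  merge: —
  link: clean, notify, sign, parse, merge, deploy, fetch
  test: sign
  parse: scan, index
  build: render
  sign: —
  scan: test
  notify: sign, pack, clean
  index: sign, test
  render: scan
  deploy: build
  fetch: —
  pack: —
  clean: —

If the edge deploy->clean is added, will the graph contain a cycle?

No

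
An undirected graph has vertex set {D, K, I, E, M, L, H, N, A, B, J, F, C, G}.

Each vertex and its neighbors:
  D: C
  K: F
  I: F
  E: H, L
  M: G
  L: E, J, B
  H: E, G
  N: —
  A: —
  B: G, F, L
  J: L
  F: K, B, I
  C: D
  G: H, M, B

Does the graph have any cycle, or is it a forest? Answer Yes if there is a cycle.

Yes

DFS, tracking each vertex's parent; an edge to a visited non-parent vertex closes a cycle.
Start from A:
visit A (parent –)
visit D (parent –)
  visit C (parent D)
    C–D: parent, skip
visit K (parent –)
  visit F (parent K)
    F–K: parent, skip
    visit B (parent F)
      visit G (parent B)
        visit H (parent G)
          visit E (parent H)
            E–H: parent, skip
            visit L (parent E)
              L–E: parent, skip
              visit J (parent L)
                J–L: parent, skip
              L–B: B visited and ≠ parent → cycle
Cycle: B – G – H – E – L – B.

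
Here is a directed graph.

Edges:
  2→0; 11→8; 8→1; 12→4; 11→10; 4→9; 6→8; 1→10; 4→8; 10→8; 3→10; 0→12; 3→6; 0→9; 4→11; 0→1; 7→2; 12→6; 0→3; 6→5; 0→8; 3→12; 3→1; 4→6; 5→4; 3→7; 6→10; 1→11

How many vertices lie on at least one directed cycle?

A vertex is on a directed cycle iff it belongs to a strongly connected component of size ≥ 2 (or has a self-loop).
The vertices on cycles are {0, 1, 2, 3, 4, 5, 6, 7, 8, 10, 11} — 11 in total.

11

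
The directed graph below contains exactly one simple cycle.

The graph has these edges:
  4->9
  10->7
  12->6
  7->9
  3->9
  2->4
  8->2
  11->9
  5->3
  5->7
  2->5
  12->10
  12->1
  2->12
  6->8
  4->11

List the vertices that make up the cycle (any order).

DFS with gray/black marking from 2:
2 gray
  4 gray
    9 gray
    9 black
    11 gray
      11→9: 9 black — skip
    11 black
  4 black
  5 gray
    3 gray
      3→9: 9 black — skip
    3 black
    7 gray
      7→9: 9 black — skip
    7 black
  5 black
  12 gray
    1 gray
    1 black
    6 gray
      8 gray
        8→2: 2 is gray → back edge
Back edge closes the cycle 2 → 12 → 6 → 8 → 2; its vertices are {2, 6, 8, 12}.

2, 6, 8, 12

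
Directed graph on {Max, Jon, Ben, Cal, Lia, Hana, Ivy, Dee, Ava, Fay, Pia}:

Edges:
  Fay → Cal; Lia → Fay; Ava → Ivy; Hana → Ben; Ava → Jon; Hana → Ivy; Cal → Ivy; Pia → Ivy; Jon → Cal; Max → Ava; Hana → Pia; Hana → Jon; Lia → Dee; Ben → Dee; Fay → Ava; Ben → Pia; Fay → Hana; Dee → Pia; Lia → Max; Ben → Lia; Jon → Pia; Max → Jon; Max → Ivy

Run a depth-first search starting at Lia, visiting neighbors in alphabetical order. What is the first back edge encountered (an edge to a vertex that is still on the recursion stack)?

DFS from Lia (visiting neighbors in alphabetical order); mark gray on enter, black on exit:
Lia gray
  Dee gray
    Pia gray
      Ivy gray
      Ivy black
    Pia black
  Dee black
  Fay gray
    Ava gray
      Ava→Ivy: Ivy black — skip
      Jon gray
        Cal gray
          Cal→Ivy: Ivy black — skip
        Cal black
        Jon→Pia: Pia black — skip
      Jon black
    Ava black
    Fay→Cal: Cal black — skip
    Hana gray
      Ben gray
        Ben→Dee: Dee black — skip
        Ben→Lia: Lia is gray → back edge
First back edge: Ben → Lia.

Ben→Lia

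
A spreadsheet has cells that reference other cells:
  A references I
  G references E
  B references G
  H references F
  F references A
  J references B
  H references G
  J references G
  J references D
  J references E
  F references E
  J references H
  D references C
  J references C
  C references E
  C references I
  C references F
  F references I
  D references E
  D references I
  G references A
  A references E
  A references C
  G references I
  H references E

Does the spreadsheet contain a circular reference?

DFS with white/gray/black marking, starting from G:
G gray
  E gray
  E black
  I gray
  I black
  A gray
    A→E: E black — skip
    A→I: I black — skip
    C gray
      F gray
        F→I: I black — skip
        F→E: E black — skip
        F→A: A is gray → back edge
Back edge found, so a cycle exists: A → C → F → A.

Yes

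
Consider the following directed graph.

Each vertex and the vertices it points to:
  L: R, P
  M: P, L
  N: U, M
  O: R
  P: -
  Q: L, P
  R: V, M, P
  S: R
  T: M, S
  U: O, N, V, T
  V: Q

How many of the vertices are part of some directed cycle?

A vertex is on a directed cycle iff it belongs to a strongly connected component of size ≥ 2 (or has a self-loop).
The vertices on cycles are {L, M, N, Q, R, U, V} — 7 in total.

7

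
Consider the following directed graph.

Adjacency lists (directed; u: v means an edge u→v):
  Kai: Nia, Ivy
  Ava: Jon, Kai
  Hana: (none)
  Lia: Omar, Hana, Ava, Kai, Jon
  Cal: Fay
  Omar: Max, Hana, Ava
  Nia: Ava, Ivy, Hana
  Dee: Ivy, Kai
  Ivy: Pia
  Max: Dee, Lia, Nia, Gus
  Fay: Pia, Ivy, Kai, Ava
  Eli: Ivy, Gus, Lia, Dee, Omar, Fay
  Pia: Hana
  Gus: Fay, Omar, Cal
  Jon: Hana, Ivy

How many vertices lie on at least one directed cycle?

7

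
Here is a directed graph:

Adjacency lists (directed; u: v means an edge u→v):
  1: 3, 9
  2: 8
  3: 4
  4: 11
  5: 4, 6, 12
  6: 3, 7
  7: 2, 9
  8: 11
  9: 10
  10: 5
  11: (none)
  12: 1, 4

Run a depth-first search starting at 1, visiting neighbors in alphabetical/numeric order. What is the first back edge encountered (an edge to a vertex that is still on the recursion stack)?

7->9

DFS from 1 (visiting neighbors in alphabetical/numeric order); mark gray on enter, black on exit:
1 gray
  3 gray
    4 gray
      11 gray
      11 black
    4 black
  3 black
  9 gray
    10 gray
      5 gray
        5→4: 4 black — skip
        6 gray
          6→3: 3 black — skip
          7 gray
            2 gray
              8 gray
                8→11: 11 black — skip
              8 black
            2 black
            7→9: 9 is gray → back edge
First back edge: 7 → 9.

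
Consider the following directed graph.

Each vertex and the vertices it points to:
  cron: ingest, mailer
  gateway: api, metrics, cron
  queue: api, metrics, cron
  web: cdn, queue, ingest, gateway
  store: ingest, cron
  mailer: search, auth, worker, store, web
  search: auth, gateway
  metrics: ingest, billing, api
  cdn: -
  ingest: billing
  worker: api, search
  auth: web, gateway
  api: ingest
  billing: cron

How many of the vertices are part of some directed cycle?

A vertex is on a directed cycle iff it belongs to a strongly connected component of size ≥ 2 (or has a self-loop).
The vertices on cycles are {api, web, auth, cron, queue, store, ingest, mailer, search, worker, billing, gateway, metrics} — 13 in total.

13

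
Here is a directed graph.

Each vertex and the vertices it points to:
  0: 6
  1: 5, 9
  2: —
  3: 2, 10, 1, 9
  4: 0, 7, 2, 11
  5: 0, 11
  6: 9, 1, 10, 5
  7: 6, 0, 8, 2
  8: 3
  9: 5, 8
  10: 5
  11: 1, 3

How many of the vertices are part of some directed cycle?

9

A vertex is on a directed cycle iff it belongs to a strongly connected component of size ≥ 2 (or has a self-loop).
The vertices on cycles are {0, 1, 3, 5, 6, 8, 9, 10, 11} — 9 in total.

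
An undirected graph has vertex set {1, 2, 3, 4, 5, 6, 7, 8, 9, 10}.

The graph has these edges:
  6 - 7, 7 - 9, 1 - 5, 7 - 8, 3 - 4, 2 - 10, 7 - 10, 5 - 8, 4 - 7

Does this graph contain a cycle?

No

DFS, tracking each vertex's parent; an edge to a visited non-parent vertex closes a cycle.
Start from 6:
visit 6 (parent –)
  visit 7 (parent 6)
    visit 4 (parent 7)
      visit 3 (parent 4)
        3–4: parent, skip
      4–7: parent, skip
    visit 10 (parent 7)
      visit 2 (parent 10)
        2–10: parent, skip
      10–7: parent, skip
    visit 8 (parent 7)
      visit 5 (parent 8)
        visit 1 (parent 5)
          1–5: parent, skip
        5–8: parent, skip
      8–7: parent, skip
    7–6: parent, skip
    visit 9 (parent 7)
      9–7: parent, skip
No non-parent visited neighbor found — the graph is a forest.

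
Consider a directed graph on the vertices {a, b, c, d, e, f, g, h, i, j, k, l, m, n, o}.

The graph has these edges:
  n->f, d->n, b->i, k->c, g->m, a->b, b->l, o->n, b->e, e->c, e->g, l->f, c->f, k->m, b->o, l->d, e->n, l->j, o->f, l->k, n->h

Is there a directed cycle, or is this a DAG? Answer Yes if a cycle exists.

No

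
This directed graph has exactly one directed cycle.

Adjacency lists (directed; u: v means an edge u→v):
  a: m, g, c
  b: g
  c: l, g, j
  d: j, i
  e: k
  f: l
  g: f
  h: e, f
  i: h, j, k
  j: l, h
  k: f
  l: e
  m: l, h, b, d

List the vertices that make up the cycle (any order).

DFS with gray/black marking from k:
k gray
  f gray
    l gray
      e gray
        e→k: k is gray → back edge
Back edge closes the cycle k → f → l → e → k; its vertices are {e, f, k, l}.

e, f, k, l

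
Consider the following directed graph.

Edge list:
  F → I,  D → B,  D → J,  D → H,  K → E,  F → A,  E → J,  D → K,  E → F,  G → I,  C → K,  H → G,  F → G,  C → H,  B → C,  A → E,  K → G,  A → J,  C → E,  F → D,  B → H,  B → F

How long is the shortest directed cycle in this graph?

3

For each vertex v, BFS finds the shortest path from v back to v.
The shortest such closed walk is F → D → B → F, length 3.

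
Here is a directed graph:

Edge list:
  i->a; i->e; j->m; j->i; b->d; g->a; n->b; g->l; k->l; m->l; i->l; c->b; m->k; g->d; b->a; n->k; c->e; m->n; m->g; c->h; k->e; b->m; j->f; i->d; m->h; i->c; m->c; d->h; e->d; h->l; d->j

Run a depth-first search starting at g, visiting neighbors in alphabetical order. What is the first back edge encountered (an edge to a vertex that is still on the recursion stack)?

DFS from g (visiting neighbors in alphabetical order); mark gray on enter, black on exit:
g gray
  a gray
  a black
  d gray
    h gray
      l gray
      l black
    h black
    j gray
      f gray
      f black
      i gray
        i→a: a black — skip
        c gray
          b gray
            b→a: a black — skip
            b→d: d is gray → back edge
First back edge: b → d.

b→d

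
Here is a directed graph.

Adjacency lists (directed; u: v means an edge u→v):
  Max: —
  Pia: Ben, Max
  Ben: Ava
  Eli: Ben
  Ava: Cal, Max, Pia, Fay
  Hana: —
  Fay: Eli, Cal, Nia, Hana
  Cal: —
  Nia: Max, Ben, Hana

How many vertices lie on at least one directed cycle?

6

A vertex is on a directed cycle iff it belongs to a strongly connected component of size ≥ 2 (or has a self-loop).
The vertices on cycles are {Ava, Ben, Eli, Fay, Nia, Pia} — 6 in total.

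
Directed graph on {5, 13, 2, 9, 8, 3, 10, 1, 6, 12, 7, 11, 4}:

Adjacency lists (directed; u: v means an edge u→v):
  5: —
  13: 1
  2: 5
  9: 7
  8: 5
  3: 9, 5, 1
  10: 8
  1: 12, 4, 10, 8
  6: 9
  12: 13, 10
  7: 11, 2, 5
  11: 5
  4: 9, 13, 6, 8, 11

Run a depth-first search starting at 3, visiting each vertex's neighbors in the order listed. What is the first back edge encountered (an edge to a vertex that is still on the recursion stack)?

DFS from 3 (visiting each vertex's neighbors in the order listed); mark gray on enter, black on exit:
3 gray
  9 gray
    7 gray
      11 gray
        5 gray
        5 black
      11 black
      2 gray
        2→5: 5 black — skip
      2 black
      7→5: 5 black — skip
    7 black
  9 black
  3→5: 5 black — skip
  1 gray
    12 gray
      13 gray
        13→1: 1 is gray → back edge
First back edge: 13 → 1.

13→1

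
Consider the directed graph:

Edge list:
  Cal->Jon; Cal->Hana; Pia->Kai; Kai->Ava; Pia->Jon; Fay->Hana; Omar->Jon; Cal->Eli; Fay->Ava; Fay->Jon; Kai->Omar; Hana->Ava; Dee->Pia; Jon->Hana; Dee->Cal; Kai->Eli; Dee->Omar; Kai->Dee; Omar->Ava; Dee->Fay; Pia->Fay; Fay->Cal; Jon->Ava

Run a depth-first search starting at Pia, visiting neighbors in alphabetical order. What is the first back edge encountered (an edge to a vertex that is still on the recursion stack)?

DFS from Pia (visiting neighbors in alphabetical order); mark gray on enter, black on exit:
Pia gray
  Fay gray
    Ava gray
    Ava black
    Cal gray
      Eli gray
      Eli black
      Hana gray
        Hana→Ava: Ava black — skip
      Hana black
      Jon gray
        Jon→Ava: Ava black — skip
        Jon→Hana: Hana black — skip
      Jon black
    Cal black
    Fay→Hana: Hana black — skip
    Fay→Jon: Jon black — skip
  Fay black
  Pia→Jon: Jon black — skip
  Kai gray
    Kai→Ava: Ava black — skip
    Dee gray
      Dee→Cal: Cal black — skip
      Dee→Fay: Fay black — skip
      Omar gray
        Omar→Ava: Ava black — skip
        Omar→Jon: Jon black — skip
      Omar black
      Dee→Pia: Pia is gray → back edge
First back edge: Dee → Pia.

Dee→Pia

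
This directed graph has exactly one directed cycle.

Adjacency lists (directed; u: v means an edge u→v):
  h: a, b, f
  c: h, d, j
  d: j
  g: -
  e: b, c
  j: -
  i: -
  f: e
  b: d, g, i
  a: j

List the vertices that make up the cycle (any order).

c, e, f, h

DFS with gray/black marking from h:
h gray
  a gray
    j gray
    j black
  a black
  b gray
    d gray
      d→j: j black — skip
    d black
    g gray
    g black
    i gray
    i black
  b black
  f gray
    e gray
      e→b: b black — skip
      c gray
        c→h: h is gray → back edge
Back edge closes the cycle h → f → e → c → h; its vertices are {c, e, f, h}.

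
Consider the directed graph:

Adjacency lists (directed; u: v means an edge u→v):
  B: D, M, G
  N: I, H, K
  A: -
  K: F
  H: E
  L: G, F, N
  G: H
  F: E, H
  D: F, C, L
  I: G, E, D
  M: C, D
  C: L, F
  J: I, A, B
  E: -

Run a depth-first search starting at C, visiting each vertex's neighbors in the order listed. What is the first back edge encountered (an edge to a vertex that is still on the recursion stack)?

DFS from C (visiting each vertex's neighbors in the order listed); mark gray on enter, black on exit:
C gray
  L gray
    G gray
      H gray
        E gray
        E black
      H black
    G black
    F gray
      F→E: E black — skip
      F→H: H black — skip
    F black
    N gray
      I gray
        I→G: G black — skip
        I→E: E black — skip
        D gray
          D→F: F black — skip
          D→C: C is gray → back edge
First back edge: D → C.

D->C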